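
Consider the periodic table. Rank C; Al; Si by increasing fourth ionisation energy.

Si, C, Al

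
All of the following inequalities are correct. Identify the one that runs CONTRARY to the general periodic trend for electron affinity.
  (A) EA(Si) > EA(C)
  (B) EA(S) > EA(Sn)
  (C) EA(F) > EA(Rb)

(A)

The general trend: electron affinity increases across a period and decreases down a group.
(A) Si (period 3, group 14) vs C (period 2, group 14): the stated order contradicts the simple trend.
(B) S (period 3, group 16) vs Sn (period 5, group 14): the stated order agrees with the simple trend.
(C) F (period 2, group 17) vs Rb (period 5, group 1): the stated order agrees with the simple trend.
The exception is (A): Si's larger, more diffuse 3p orbitals accept an added electron slightly more readily than C's compact 2p.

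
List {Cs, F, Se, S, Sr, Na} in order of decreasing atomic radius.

F is in period 2, group 17; Na is in period 3, group 1; S is in period 3, group 16; Se is in period 4, group 16; Sr is in period 5, group 2; Cs is in period 6, group 1.
Across a period the added protons contract the valence shell; down a group each new principal shell makes the atom larger.
Here both period and group differ, so the two effects have to be weighed against each other.
S > F: relative to F, both the across-period and down-group shifts push S's atomic radius up.
Se > S: Se sits below S in group 16, so the down-group effect alone puts Se larger.
Na > Se: the two effects oppose for this pair; the across-period effect wins (155 vs 116 pm).
Sr > Na: the two effects oppose for this pair; the down-group effect wins (185 vs 155 pm).
Cs > Sr: both effects reinforce here, so Cs is clearly the larger of the two.
For reference (pm): F 64, Na 155, S 103, Se 116, Sr 185, Cs 232.
So from largest to smallest: Cs > Sr > Na > Se > S > F.

Cs, Sr, Na, Se, S, F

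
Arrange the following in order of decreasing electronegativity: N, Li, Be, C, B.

Li is in period 2, group 1; Be is in period 2, group 2; B is in period 2, group 13; C is in period 2, group 14; N is in period 2, group 15.
Electronegativity increases across a period and decreases down a group, tracking effective nuclear charge and atomic size.
All lie in period 2, so electronegativity increases left to right.
So from highest to lowest: N > C > B > Be > Li.

N > C > B > Be > Li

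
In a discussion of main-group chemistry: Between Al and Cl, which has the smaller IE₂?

The second ionization energy removes an electron from the +1 ion. For each element: Al⁺ still has 2 valence electrons; Cl⁺ still has 6 valence electrons.
All are still removing valence electrons, so compare the +1 ions as you would atoms: IE_2 generally rises across a period (higher Z_eff) and falls down a group (larger shell), subject to the usual subshell exceptions.
Valence configurations: Al⁺ [Ne]3s², Cl⁺ [Ne]3s²3p⁴.
Approximate IE_2 values (kJ/mol): Al 1817, Cl 2298.
Putting it together, IE_2: Al < Cl.

Al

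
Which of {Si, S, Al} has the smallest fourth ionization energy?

After 3 electrons have been removed, what remains? Si³⁺ still has 1 valence electron; S³⁺ still has 3 valence electrons; Al³⁺ is the bare [Ne] core.
Pulling an electron out of a noble-gas core costs far more than removing a remaining valence electron, so Al sits at the high end of IE_4.
Valence configurations: Si³⁺ [Ne]3s¹, S³⁺ [Ne]3s²3p¹.
Approximate IE_4 values (kJ/mol): Si 4356, S 4556, Al 11577.
Overall IE_4 order: Si < S < Al.

Si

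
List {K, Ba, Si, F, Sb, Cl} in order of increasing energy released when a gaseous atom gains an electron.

Ba < K < Sb < Si < F < Cl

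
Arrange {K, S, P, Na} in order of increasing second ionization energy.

P < S < K < Na

Consider each +1 ion: K⁺ is the bare [Ar] core; S⁺ still has 5 valence electrons; P⁺ still has 4 valence electrons; Na⁺ is the bare [Ne] core.
Pulling an electron out of a noble-gas core costs far more than removing a remaining valence electron, so K and Na sit at the high end of IE_2.
Valence configurations: S⁺ [Ne]3s²3p³, P⁺ [Ne]3s²3p².
The numbers (kJ/mol): K 3052, S 2252, P 1907, Na 4562.
So the second ionization energies run P < S < K < Na.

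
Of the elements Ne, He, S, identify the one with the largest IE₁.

He is in period 1, group 18; Ne is in period 2, group 18; S is in period 3, group 16.
Across a period the outer electron is held more tightly (higher IE₁); down a group it sits in a higher shell, more shielded, and comes off more easily.
Neither a single period nor a single group — weigh both effects.
Ne > S: both effects reinforce here, so Ne is clearly the higher of the two.
He > Ne: they share group 18; the group trend gives He the larger value.
For reference (kJ/mol): He 2372, Ne 2081, S 1000.
The largest IE₁ among these belongs to He.

He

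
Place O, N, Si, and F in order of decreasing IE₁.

F, N, O, Si

N is in period 2, group 15; O is in period 2, group 16; F is in period 2, group 17; Si is in period 3, group 14.
First ionization energy rises across a period (greater Z_eff holds electrons more tightly) and falls down a group (valence electrons are farther from the nucleus).
These span different periods and groups, so the two trends combine.
O > Si: relative to Si, both the across-period and down-group shifts push O's first ionization energy up.
N > O: this pair runs against the simple trend — see the exception note.
F > N: both are in period 2; the period trend gives F the larger value.
Note the exception: N has a higher first ionization energy than O, contrary to the simple trend — pairing an electron in O's 2p⁴ costs repulsion energy, so O ionizes more easily than half-filled N (2p³).
Approximate values (kJ/mol): N 1402, O 1314, F 1681, Si 786.
So from highest to lowest: F > N > O > Si.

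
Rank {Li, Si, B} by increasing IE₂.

Si < B < Li

Consider each +1 ion: Li⁺ is the bare [He] core; Si⁺ still has 3 valence electrons; B⁺ still has 2 valence electrons.
Breaking into a closed-shell core is much more expensive than removing a leftover valence electron — Li has the largest IE_2 here.
Valence configurations: Si⁺ [Ne]3s²3p¹, B⁺ [He]2s².
The numbers (kJ/mol): Li 7298, Si 1577, B 2427.
Overall IE_2 order: Si < B < Li.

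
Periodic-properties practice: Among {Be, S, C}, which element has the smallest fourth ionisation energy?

IE_4 is the cost of taking one more electron from the +3 cation: Be³⁺ is already 1 electron into the core; S³⁺ still has 3 valence electrons; C³⁺ still has 1 valence electron.
Pulling an electron out of a noble-gas core costs far more than removing a remaining valence electron, so Be sits at the high end of IE_4.
Valence configurations: S³⁺ [Ne]3s²3p¹, C³⁺ [He]2s¹.
Approximate IE_4 values (kJ/mol): Be 21007, S 4556, C 6223.
Putting it together, IE_4: S < C < Be.

S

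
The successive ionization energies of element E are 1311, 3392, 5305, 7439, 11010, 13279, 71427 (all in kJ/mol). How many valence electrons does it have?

Look for the largest jump between consecutive ionization energies: IE7/IE6 ≈ 5.4, far larger than any earlier ratio.
That jump marks the point where a core electron is being removed. So the atom has 6 valence electrons.

6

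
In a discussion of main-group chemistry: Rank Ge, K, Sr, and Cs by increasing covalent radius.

Ge < Sr < K < Cs

K is in period 4, group 1; Ge is in period 4, group 14; Sr is in period 5, group 2; Cs is in period 6, group 1.
Across a period the added protons contract the valence shell; down a group each new principal shell makes the atom larger.
These span different periods and groups, so the two trends combine.
Sr > Ge: relative to Ge, both the across-period and down-group shifts push Sr's atomic radius up.
K > Sr: period and group pull opposite ways; the across-period shift dominates (196 vs 185 pm).
Cs > K: they share group 1; the group trend gives Cs the larger value.
Tabulated atomic radius (pm): K 196, Ge 121, Sr 185, Cs 232.
So from smallest to largest: Ge < Sr < K < Cs.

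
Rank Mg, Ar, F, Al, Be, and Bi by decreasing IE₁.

Be is in period 2, group 2; F is in period 2, group 17; Mg is in period 3, group 2; Al is in period 3, group 13; Ar is in period 3, group 18; Bi is in period 6, group 15.
Across a period the outer electron is held more tightly (higher IE₁); down a group it sits in a higher shell, more shielded, and comes off more easily.
Neither a single period nor a single group — weigh both effects.
Bi > Al: the two effects oppose for this pair; the across-period effect wins (703 vs 578 kJ/mol).
Mg > Bi: period and group pull opposite ways; the down-group shift dominates (738 vs 703 kJ/mol).
Be > Mg: Be sits above Mg in group 2, so the down-group effect alone puts Be higher.
Ar > Be: period and group pull opposite ways; the across-period shift dominates (1521 vs 900 kJ/mol).
F > Ar: the two effects oppose for this pair; the down-group effect wins (1681 vs 1521 kJ/mol).
Note the exception: Mg has a higher first ionization energy than Al, contrary to the simple trend — Al's single 3p electron is easier to remove than one from Mg's filled 3s².
For reference (kJ/mol): Be 900, F 1681, Mg 738, Al 578, Ar 1521, Bi 703.
So from highest to lowest: F > Ar > Be > Mg > Bi > Al.

F > Ar > Be > Mg > Bi > Al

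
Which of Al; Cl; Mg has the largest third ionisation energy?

The third ionization energy removes an electron from the +2 ion. For each element: Al²⁺ still has 1 valence electron; Cl²⁺ still has 5 valence electrons; Mg²⁺ is the bare [Ne] core.
Core electrons are held far more tightly than valence electrons, so Mg tops the IE_3 order.
Valence configurations: Al²⁺ [Ne]3s¹, Cl²⁺ [Ne]3s²3p³.
Approximate IE_3 values (kJ/mol): Al 2745, Cl 3822, Mg 7733.
So the third ionization energies run Al < Cl < Mg.

Mg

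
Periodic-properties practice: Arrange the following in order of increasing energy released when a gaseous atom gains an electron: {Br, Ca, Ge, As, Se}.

Ca, As, Ge, Se, Br

Ca is in period 4, group 2; Ge is in period 4, group 14; As is in period 4, group 15; Se is in period 4, group 16; Br is in period 4, group 17.
Electron affinity generally becomes more exothermic across a period toward the halogens and less exothermic down a group.
All lie in period 4; the across-period trend (electron affinity increases left to right) applies, with the exception below.
Note the exception: Ge has a higher electron affinity than As, contrary to the simple trend — adding an electron to As's half-filled 4p³ is unfavourable, so Ge (4p²) has the more exothermic EA.
Approximate values (kJ/mol): Ca 2, Ge 119, As 78, Se 195, Br 325.
So from lowest to highest: Ca < As < Ge < Se < Br.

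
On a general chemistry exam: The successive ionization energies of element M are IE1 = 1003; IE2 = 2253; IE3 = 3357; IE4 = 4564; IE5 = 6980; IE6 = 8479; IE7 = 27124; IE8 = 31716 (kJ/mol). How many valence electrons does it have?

Look for the largest jump between consecutive ionization energies: IE7/IE6 ≈ 3.2, far larger than any earlier ratio.
That jump marks the point where a core electron is being removed. So the atom has 6 valence electrons.

6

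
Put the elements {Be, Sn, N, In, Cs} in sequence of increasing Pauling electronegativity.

Cs < Be < In < Sn < N

Be is in period 2, group 2; N is in period 2, group 15; In is in period 5, group 13; Sn is in period 5, group 14; Cs is in period 6, group 1.
Electronegativity increases across a period and decreases down a group, tracking effective nuclear charge and atomic size.
These span different periods and groups, so the two trends combine.
Be > Cs: both effects reinforce here, so Be is clearly the higher of the two.
In > Be: period and group pull opposite ways; the across-period shift dominates (1.78 vs 1.57).
Sn > In: Sn lies to the right of In in period 5, so the across-period effect alone puts Sn higher.
N > Sn: relative to Sn, both the across-period and down-group shifts push N's electronegativity up.
Tabulated electronegativity (Pauling): Be 1.57, N 3.04, In 1.78, Sn 1.96, Cs 0.79.
So from lowest to highest: Cs < Be < In < Sn < N.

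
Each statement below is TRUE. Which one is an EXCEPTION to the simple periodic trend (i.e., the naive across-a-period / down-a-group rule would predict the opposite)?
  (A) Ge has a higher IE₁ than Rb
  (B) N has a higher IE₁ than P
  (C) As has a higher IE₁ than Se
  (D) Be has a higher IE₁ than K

The general trend: IE₁ increases across a period and decreases down a group.
(A) Ge (period 4, group 14) vs Rb (period 5, group 1): the stated order agrees with the simple trend.
(B) N (period 2, group 15) vs P (period 3, group 15): the stated order agrees with the simple trend.
(C) As (period 4, group 15) vs Se (period 4, group 16): the stated order contradicts the simple trend.
(D) Be (period 2, group 2) vs K (period 4, group 1): the stated order agrees with the simple trend.
The exception is (C): Se (4p⁴) ionizes more easily than half-filled As (4p³).

(C)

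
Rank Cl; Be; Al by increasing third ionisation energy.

Al < Cl < Be

The third ionization energy removes an electron from the +2 ion. For each element: Cl²⁺ still has 5 valence electrons; Be²⁺ is the bare [He] core; Al²⁺ still has 1 valence electron.
Pulling an electron out of a noble-gas core costs far more than removing a remaining valence electron, so Be sits at the high end of IE_3.
Valence configurations: Cl²⁺ [Ne]3s²3p³, Al²⁺ [Ne]3s¹.
Approximate IE_3 values (kJ/mol): Cl 3822, Be 14849, Al 2745.
Overall IE_3 order: Al < Cl < Be.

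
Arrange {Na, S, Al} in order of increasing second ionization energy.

Al < S < Na

Consider each +1 ion: Na⁺ is the bare [Ne] core; S⁺ still has 5 valence electrons; Al⁺ still has 2 valence electrons.
Core electrons are held far more tightly than valence electrons, so Na tops the IE_2 order.
Valence configurations: S⁺ [Ne]3s²3p³, Al⁺ [Ne]3s².
Tabulated IE_2 (kJ/mol): Na 4562, S 2252, Al 1817.
So the second ionization energies run Al < S < Na.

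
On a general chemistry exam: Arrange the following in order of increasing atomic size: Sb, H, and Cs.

H < Sb < Cs

H is in period 1, group 1; Sb is in period 5, group 15; Cs is in period 6, group 1.
Radius decreases left→right (rising Z_eff, same n) and increases top→bottom (higher n).
These span different periods and groups, so the two trends combine.
Sb > H: period and group pull opposite ways; the down-group shift dominates (140 vs 32 pm).
Cs > Sb: both effects reinforce here, so Cs is clearly the larger of the two.
For reference (pm): H 32, Sb 140, Cs 232.
So from smallest to largest: H < Sb < Cs.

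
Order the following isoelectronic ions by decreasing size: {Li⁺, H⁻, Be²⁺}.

H⁻ > Li⁺ > Be²⁺

All of these have 2 electrons, so size is governed by nuclear charge alone: the more protons, the stronger the pull on the same electron cloud, and the smaller the ion.
Nuclear charges: Be²⁺ (Z=4), Li⁺ (Z=3), H⁻ (Z=1).
Largest to smallest: H⁻ > Li⁺ > Be²⁺.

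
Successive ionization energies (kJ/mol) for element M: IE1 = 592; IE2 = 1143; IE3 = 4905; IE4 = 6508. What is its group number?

Group 2

Look for the largest jump between consecutive ionization energies: IE3/IE2 ≈ 4.3, far larger than any earlier ratio.
That jump marks the point where a core electron is being removed. So the atom has 2 valence electrons.
A main-group element with 2 valence electrons is in group 2.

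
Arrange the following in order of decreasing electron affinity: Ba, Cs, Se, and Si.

Se, Si, Cs, Ba

Si is in period 3, group 14; Se is in period 4, group 16; Cs is in period 6, group 1; Ba is in period 6, group 2.
EA tends to increase across a period and decrease down a group, though the pattern is less regular than for IE or radius.
Here both period and group differ, so the two effects have to be weighed against each other.
Cs > Ba: this pair runs against the simple trend — see the exception note.
Si > Cs: relative to Cs, both the across-period and down-group shifts push Si's electron affinity up.
Se > Si: period and group pull opposite ways; the across-period shift dominates (195 vs 134 kJ/mol).
Note the exception: Cs has a higher electron affinity than Ba, contrary to the simple trend — adding an electron to Ba (ns²) has to open a new, higher-energy np subshell, which is unfavourable.
Tabulated electron affinity (kJ/mol): Si 134, Se 195, Cs 46, Ba 14.
So from highest to lowest: Se > Si > Cs > Ba.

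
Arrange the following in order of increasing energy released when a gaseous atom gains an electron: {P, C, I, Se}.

P < C < Se < I

EA tends to increase across a period and decrease down a group, though the pattern is less regular than for IE or radius.
These sit on a diagonal, where the across-period and down-group effects partly cancel.
C > P: the two effects oppose for this pair; the down-group effect wins (122 vs 72 kJ/mol).
Se > C: period and group pull opposite ways; the across-period shift dominates (195 vs 122 kJ/mol).
I > Se: the two effects oppose for this pair; the across-period effect wins (295 vs 195 kJ/mol).
Approximate values (kJ/mol): C 122, P 72, Se 195, I 295.
So from lowest to highest: P < C < Se < I.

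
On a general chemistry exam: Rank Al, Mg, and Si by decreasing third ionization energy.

Mg > Si > Al

The third ionization energy removes an electron from the +2 ion. For each element: Al²⁺ still has 1 valence electron; Mg²⁺ is the bare [Ne] core; Si²⁺ still has 2 valence electrons.
Breaking into a closed-shell core is much more expensive than removing a leftover valence electron — Mg has the largest IE_3 here.
Valence configurations: Al²⁺ [Ne]3s¹, Si²⁺ [Ne]3s².
Tabulated IE_3 (kJ/mol): Al 2745, Mg 7733, Si 3232.
Hence IE_3: Al < Si < Mg.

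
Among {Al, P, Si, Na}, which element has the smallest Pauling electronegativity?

Na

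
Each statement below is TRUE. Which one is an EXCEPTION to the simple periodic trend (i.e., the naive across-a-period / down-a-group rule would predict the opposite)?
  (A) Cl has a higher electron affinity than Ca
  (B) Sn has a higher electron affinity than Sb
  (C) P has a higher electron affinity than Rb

(B)

The general trend: electron affinity increases across a period and decreases down a group.
(A) Cl (period 3, group 17) vs Ca (period 4, group 2): the stated order agrees with the simple trend.
(B) Sn (period 5, group 14) vs Sb (period 5, group 15): the stated order contradicts the simple trend.
(C) P (period 3, group 15) vs Rb (period 5, group 1): the stated order agrees with the simple trend.
The exception is (B): adding an electron to Sb's half-filled 5p³ is unfavourable, so Sn has the more exothermic EA.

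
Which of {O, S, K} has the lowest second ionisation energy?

S

The second ionization energy removes an electron from the +1 ion. For each element: O⁺ still has 5 valence electrons; S⁺ still has 5 valence electrons; K⁺ is the bare [Ar] core.
Usually core removal costs more than valence removal, but here the competition is close: a tightly held n=2 valence electron can cost more to remove than an n=3 core electron, so the actual values have to decide it.
Valence configurations: O⁺ [He]2s²2p³, S⁺ [Ne]3s²3p³.
Approximate IE_2 values (kJ/mol): O 3388, S 2252, K 3052.
Putting it together, IE_2: S < K < O.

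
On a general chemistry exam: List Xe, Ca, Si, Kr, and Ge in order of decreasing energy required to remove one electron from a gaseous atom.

Si is in period 3, group 14; Ca is in period 4, group 2; Ge is in period 4, group 14; Kr is in period 4, group 18; Xe is in period 5, group 18.
First ionization energy rises across a period (greater Z_eff holds electrons more tightly) and falls down a group (valence electrons are farther from the nucleus).
These span different periods and groups, so the two trends combine.
Ge > Ca: both are in period 4; the period trend gives Ge the larger value.
Si > Ge: they share group 14; the group trend gives Si the larger value.
Xe > Si: the two effects oppose for this pair; the across-period effect wins (1170 vs 786 kJ/mol).
Kr > Xe: they share group 18; the group trend gives Kr the larger value.
Tabulated first ionization energy (kJ/mol): Si 786, Ca 590, Ge 762, Kr 1351, Xe 1170.
So from highest to lowest: Kr > Xe > Si > Ge > Ca.

Kr > Xe > Si > Ge > Ca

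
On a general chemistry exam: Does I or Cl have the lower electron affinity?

Cl is in period 3, group 17; I is in period 5, group 17.
Atoms with high Z_eff and room in the valence shell (especially the halogens) have the most exothermic electron affinities.
All are in group 17, so electron affinity increases up the group.
So I has the lower electron affinity (I < Cl).

I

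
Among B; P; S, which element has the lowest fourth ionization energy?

S

Consider each +3 ion: B³⁺ is the bare [He] core; P³⁺ still has 2 valence electrons; S³⁺ still has 3 valence electrons.
Core electrons are held far more tightly than valence electrons, so B tops the IE_4 order.
Valence configurations: P³⁺ [Ne]3s², S³⁺ [Ne]3s²3p¹.
S³⁺ loses a lone 3p electron whereas P³⁺ must break into a filled 3s² pair, so IE_4(P) > IE_4(S) even though S has the higher nuclear charge.
Approximate IE_4 values (kJ/mol): B 25026, P 4964, S 4556.
Overall IE_4 order: S < P < B.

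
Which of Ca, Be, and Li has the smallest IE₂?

Ca

After 1 electron has been removed, what remains? Ca⁺ still has 1 valence electron; Be⁺ still has 1 valence electron; Li⁺ is the bare [He] core.
Pulling an electron out of a noble-gas core costs far more than removing a remaining valence electron, so Li sits at the high end of IE_2.
Valence configurations: Ca⁺ [Ar]4s¹, Be⁺ [He]2s¹.
Approximate IE_2 values (kJ/mol): Ca 1145, Be 1757, Li 7298.
So the second ionization energies run Ca < Be < Li.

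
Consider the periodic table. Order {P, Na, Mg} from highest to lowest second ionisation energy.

Na > P > Mg

Consider each +1 ion: P⁺ still has 4 valence electrons; Na⁺ is the bare [Ne] core; Mg⁺ still has 1 valence electron.
Core electrons are held far more tightly than valence electrons, so Na tops the IE_2 order.
Valence configurations: P⁺ [Ne]3s²3p², Mg⁺ [Ne]3s¹.
Approximate IE_2 values (kJ/mol): P 1907, Na 4562, Mg 1451.
So the second ionization energies run Mg < P < Na.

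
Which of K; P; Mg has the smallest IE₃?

P

IE_3 is the cost of taking one more electron from the +2 cation: K²⁺ is already 1 electron into the core; P²⁺ still has 3 valence electrons; Mg²⁺ is the bare [Ne] core.
Breaking into a closed-shell core is much more expensive than removing a leftover valence electron — K and Mg have the largest IE_3 here.
The numbers (kJ/mol): K 4420, P 2914, Mg 7733.
So the third ionization energies run P < K < Mg.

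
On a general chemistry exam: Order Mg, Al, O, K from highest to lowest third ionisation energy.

IE_3 is the cost of taking one more electron from the +2 cation: Mg²⁺ is the bare [Ne] core; Al²⁺ still has 1 valence electron; O²⁺ still has 4 valence electrons; K²⁺ is already 1 electron into the core.
Usually core removal costs more than valence removal, but here the competition is close: a tightly held n=2 valence electron can cost more to remove than an n=3 core electron, so the actual values have to decide it.
Valence configurations: Al²⁺ [Ne]3s¹, O²⁺ [He]2s²2p².
The numbers (kJ/mol): Mg 7733, Al 2745, O 5300, K 4420.
Overall IE_3 order: Al < K < O < Mg.

Mg > O > K > Al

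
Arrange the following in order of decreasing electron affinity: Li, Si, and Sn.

Li is in period 2, group 1; Si is in period 3, group 14; Sn is in period 5, group 14.
Adding an electron releases more energy for atoms nearer the top right (short of the noble gases).
Here both period and group differ, so the two effects have to be weighed against each other.
Sn > Li: the two effects oppose for this pair; the across-period effect wins (107 vs 60 kJ/mol).
Si > Sn: they share group 14; the group trend gives Si the larger value.
For reference (kJ/mol): Li 60, Si 134, Sn 107.
So from highest to lowest: Si > Sn > Li.

Si > Sn > Li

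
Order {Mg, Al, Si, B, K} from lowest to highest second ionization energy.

The second ionization energy removes an electron from the +1 ion. For each element: Mg⁺ still has 1 valence electron; Al⁺ still has 2 valence electrons; Si⁺ still has 3 valence electrons; B⁺ still has 2 valence electrons; K⁺ is the bare [Ar] core.
Pulling an electron out of a noble-gas core costs far more than removing a remaining valence electron, so K sits at the high end of IE_2.
Valence configurations: Mg⁺ [Ne]3s¹, Al⁺ [Ne]3s², Si⁺ [Ne]3s²3p¹, B⁺ [He]2s².
Si⁺ loses a lone 3p electron whereas Al⁺ must break into a filled 3s² pair, so IE_2(Al) > IE_2(Si) even though Si has the higher nuclear charge.
Approximate IE_2 values (kJ/mol): Mg 1451, Al 1817, Si 1577, B 2427, K 3052.
Hence IE_2: Mg < Si < Al < B < K.

Mg < Si < Al < B < K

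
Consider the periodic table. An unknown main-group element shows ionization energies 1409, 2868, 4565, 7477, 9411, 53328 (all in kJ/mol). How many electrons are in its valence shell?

Look for the largest jump between consecutive ionization energies: IE6/IE5 ≈ 5.7, far larger than any earlier ratio.
That jump marks the point where a core electron is being removed. So the atom has 5 valence electrons.

5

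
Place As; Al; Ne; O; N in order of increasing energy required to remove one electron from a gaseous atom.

Across a period the outer electron is held more tightly (higher IE₁); down a group it sits in a higher shell, more shielded, and comes off more easily.
These span different periods and groups, so the two trends combine.
As > Al: the two effects oppose for this pair; the across-period effect wins (947 vs 578 kJ/mol).
O > As: relative to As, both the across-period and down-group shifts push O's first ionization energy up.
N > O: this pair runs against the simple trend — see the exception note.
Ne > N: Ne lies to the right of N in period 2, so the across-period effect alone puts Ne higher.
Note the exception: N has a higher first ionization energy than O, contrary to the simple trend — pairing an electron in O's 2p⁴ costs repulsion energy, so O ionizes more easily than half-filled N (2p³).
Approximate values (kJ/mol): N 1402, O 1314, Ne 2081, Al 578, As 947.
So from lowest to highest: Al < As < O < N < Ne.

Al < As < O < N < Ne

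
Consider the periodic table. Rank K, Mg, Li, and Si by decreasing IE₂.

The second ionization energy removes an electron from the +1 ion. For each element: K⁺ is the bare [Ar] core; Mg⁺ still has 1 valence electron; Li⁺ is the bare [He] core; Si⁺ still has 3 valence electrons.
Breaking into a closed-shell core is much more expensive than removing a leftover valence electron — K and Li have the largest IE_2 here.
Valence configurations: Mg⁺ [Ne]3s¹, Si⁺ [Ne]3s²3p¹.
Approximate IE_2 values (kJ/mol): K 3052, Mg 1451, Li 7298, Si 1577.
So the second ionization energies run Mg < Si < K < Li.

Li > K > Si > Mg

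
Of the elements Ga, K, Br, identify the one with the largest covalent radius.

Across a period the added protons contract the valence shell; down a group each new principal shell makes the atom larger.
All lie in period 4, so atomic radius increases right to left.
The largest covalent radius among these belongs to K.

K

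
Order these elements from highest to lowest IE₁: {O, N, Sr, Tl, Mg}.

N, O, Mg, Tl, Sr

N is in period 2, group 15; O is in period 2, group 16; Mg is in period 3, group 2; Sr is in period 5, group 2; Tl is in period 6, group 13.
IE₁ increases left→right with effective nuclear charge and decreases top→bottom as the valence shell moves farther out.
Neither a single period nor a single group — weigh both effects.
Tl > Sr: the two effects oppose for this pair; the across-period effect wins (589 vs 550 kJ/mol).
Mg > Tl: the two effects oppose for this pair; the down-group effect wins (738 vs 589 kJ/mol).
O > Mg: both effects reinforce here, so O is clearly the higher of the two.
N > O: this pair runs against the simple trend — see the exception note.
Note the exception: N has a higher first ionization energy than O, contrary to the simple trend — pairing an electron in O's 2p⁴ costs repulsion energy, so O ionizes more easily than half-filled N (2p³).
Approximate values (kJ/mol): N 1402, O 1314, Mg 738, Sr 550, Tl 589.
So from highest to lowest: N > O > Mg > Tl > Sr.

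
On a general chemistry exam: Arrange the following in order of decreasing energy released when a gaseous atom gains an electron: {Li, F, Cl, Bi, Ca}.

Cl, F, Bi, Li, Ca

Li is in period 2, group 1; F is in period 2, group 17; Cl is in period 3, group 17; Ca is in period 4, group 2; Bi is in period 6, group 15.
Atoms with high Z_eff and room in the valence shell (especially the halogens) have the most exothermic electron affinities.
Neither a single period nor a single group — weigh both effects.
Li > Ca: period and group pull opposite ways; the down-group shift dominates (60 vs 2 kJ/mol).
Bi > Li: the two effects oppose for this pair; the across-period effect wins (91 vs 60 kJ/mol).
F > Bi: relative to Bi, both the across-period and down-group shifts push F's electron affinity up.
Cl > F: this pair runs against the simple trend — see the exception note.
Note the exception: Cl has a higher electron affinity than F, contrary to the simple trend — F's small 2p subshell makes the incoming electron feel strong e⁻–e⁻ repulsion, so Cl actually releases more energy on gaining an electron.
Tabulated electron affinity (kJ/mol): Li 60, F 328, Cl 349, Ca 2, Bi 91.
So from highest to lowest: Cl > F > Bi > Li > Ca.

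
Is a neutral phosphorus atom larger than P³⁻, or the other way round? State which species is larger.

P³⁻

Forming P³⁻ adds 3 electrons to P. More electron–electron repulsion in the same shell, with unchanged nuclear charge, lets the cloud expand.
An anion is larger than its parent atom: P³⁻ > P.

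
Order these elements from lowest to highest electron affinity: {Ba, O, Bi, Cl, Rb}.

O is in period 2, group 16; Cl is in period 3, group 17; Rb is in period 5, group 1; Ba is in period 6, group 2; Bi is in period 6, group 15.
Electron affinity generally becomes more exothermic across a period toward the halogens and less exothermic down a group.
Neither a single period nor a single group — weigh both effects.
Rb > Ba: the two effects oppose for this pair; the down-group effect wins (47 vs 14 kJ/mol).
Bi > Rb: period and group pull opposite ways; the across-period shift dominates (91 vs 47 kJ/mol).
O > Bi: both effects reinforce here, so O is clearly the higher of the two.
Cl > O: the two effects oppose for this pair; the across-period effect wins (349 vs 141 kJ/mol).
For reference (kJ/mol): O 141, Cl 349, Rb 47, Ba 14, Bi 91.
So from lowest to highest: Ba < Rb < Bi < O < Cl.

Ba, Rb, Bi, O, Cl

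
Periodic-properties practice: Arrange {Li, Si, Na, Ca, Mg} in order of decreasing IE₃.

Li, Mg, Na, Ca, Si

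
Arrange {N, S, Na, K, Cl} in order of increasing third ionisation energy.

S < Cl < K < N < Na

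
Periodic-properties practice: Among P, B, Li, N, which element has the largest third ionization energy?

Li

IE_3 is the cost of taking one more electron from the +2 cation: P²⁺ still has 3 valence electrons; B²⁺ still has 1 valence electron; Li²⁺ is already 1 electron into the core; N²⁺ still has 3 valence electrons.
Pulling an electron out of a noble-gas core costs far more than removing a remaining valence electron, so Li sits at the high end of IE_3.
Valence configurations: P²⁺ [Ne]3s²3p¹, B²⁺ [He]2s¹, N²⁺ [He]2s²2p¹.
Approximate IE_3 values (kJ/mol): P 2914, B 3660, Li 11815, N 4578.
Overall IE_3 order: P < B < N < Li.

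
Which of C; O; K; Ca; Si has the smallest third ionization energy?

Si

After 2 electrons have been removed, what remains? C²⁺ still has 2 valence electrons; O²⁺ still has 4 valence electrons; K²⁺ is already 1 electron into the core; Ca²⁺ is the bare [Ar] core; Si²⁺ still has 2 valence electrons.
Usually core removal costs more than valence removal, but here the competition is close: a tightly held n=2 valence electron can cost more to remove than an n=3 core electron, so the actual values have to decide it.
Valence configurations: C²⁺ [He]2s², O²⁺ [He]2s²2p², Si²⁺ [Ne]3s².
Approximate IE_3 values (kJ/mol): C 4620, O 5300, K 4420, Ca 4912, Si 3232.
So the third ionization energies run Si < K < C < Ca < O.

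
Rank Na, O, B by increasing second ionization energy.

B < O < Na

Consider each +1 ion: Na⁺ is the bare [Ne] core; O⁺ still has 5 valence electrons; B⁺ still has 2 valence electrons.
Breaking into a closed-shell core is much more expensive than removing a leftover valence electron — Na has the largest IE_2 here.
Valence configurations: O⁺ [He]2s²2p³, B⁺ [He]2s².
Approximate IE_2 values (kJ/mol): Na 4562, O 3388, B 2427.
Putting it together, IE_2: B < O < Na.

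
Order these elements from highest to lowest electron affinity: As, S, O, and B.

B is in period 2, group 13; O is in period 2, group 16; S is in period 3, group 16; As is in period 4, group 15.
Atoms with high Z_eff and room in the valence shell (especially the halogens) have the most exothermic electron affinities.
Here both period and group differ, so the two effects have to be weighed against each other.
As > B: the two effects oppose for this pair; the across-period effect wins (78 vs 27 kJ/mol).
O > As: relative to As, both the across-period and down-group shifts push O's electron affinity up.
S > O: this pair runs against the simple trend — see the exception note.
Note the exception: S has a higher electron affinity than O, contrary to the simple trend — the compact 2p subshell of O repels the added electron more than S's larger 3p does.
For reference (kJ/mol): B 27, O 141, S 200, As 78.
So from highest to lowest: S > O > As > B.

S, O, As, B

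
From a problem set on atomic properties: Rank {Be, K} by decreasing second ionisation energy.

Consider each +1 ion: Be⁺ still has 1 valence electron; K⁺ is the bare [Ar] core.
Pulling an electron out of a noble-gas core costs far more than removing a remaining valence electron, so K sits at the high end of IE_2.
Approximate IE_2 values (kJ/mol): Be 1757, K 3052.
Putting it together, IE_2: Be < K.

K > Be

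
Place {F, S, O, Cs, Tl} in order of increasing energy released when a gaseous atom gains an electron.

Tl < Cs < O < S < F

O is in period 2, group 16; F is in period 2, group 17; S is in period 3, group 16; Cs is in period 6, group 1; Tl is in period 6, group 13.
Atoms with high Z_eff and room in the valence shell (especially the halogens) have the most exothermic electron affinities.
These span different periods and groups, so the two trends combine.
Cs > Tl: this pair runs against the simple trend — see the exception note.
O > Cs: both effects reinforce here, so O is clearly the higher of the two.
S > O: this pair runs against the simple trend — see the exception note.
F > S: both effects reinforce here, so F is clearly the higher of the two.
Note the exception: Cs has a higher electron affinity than Tl, contrary to the simple trend — Tl's ns²np¹ configuration gives only a small electron affinity — the sparsely filled np subshell binds an added electron weakly.
Note the exception: S has a higher electron affinity than O, contrary to the simple trend — the compact 2p subshell of O repels the added electron more than S's larger 3p does.
For reference (kJ/mol): O 141, F 328, S 200, Cs 46, Tl 19.
So from lowest to highest: Tl < Cs < O < S < F.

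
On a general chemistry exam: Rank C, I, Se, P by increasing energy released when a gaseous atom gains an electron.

P < C < Se < I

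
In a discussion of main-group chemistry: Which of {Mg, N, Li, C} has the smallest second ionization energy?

Mg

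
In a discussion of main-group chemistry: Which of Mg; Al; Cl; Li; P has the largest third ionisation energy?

Li

The third ionization energy removes an electron from the +2 ion. For each element: Mg²⁺ is the bare [Ne] core; Al²⁺ still has 1 valence electron; Cl²⁺ still has 5 valence electrons; Li²⁺ is already 1 electron into the core; P²⁺ still has 3 valence electrons.
Core electrons are held far more tightly than valence electrons, so Mg and Li top the IE_3 order.
Valence configurations: Al²⁺ [Ne]3s¹, Cl²⁺ [Ne]3s²3p³, P²⁺ [Ne]3s²3p¹.
Tabulated IE_3 (kJ/mol): Mg 7733, Al 2745, Cl 3822, Li 11815, P 2914.
Hence IE_3: Al < P < Cl < Mg < Li.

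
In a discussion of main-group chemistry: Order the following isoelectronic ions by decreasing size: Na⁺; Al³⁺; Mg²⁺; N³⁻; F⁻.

N³⁻, F⁻, Na⁺, Mg²⁺, Al³⁺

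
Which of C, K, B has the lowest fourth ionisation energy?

After 3 electrons have been removed, what remains? C³⁺ still has 1 valence electron; K³⁺ is already 2 electrons into the core; B³⁺ is the bare [He] core.
Usually core removal costs more than valence removal, but here the competition is close: a tightly held n=2 valence electron can cost more to remove than an n=3 core electron, so the actual values have to decide it.
Tabulated IE_4 (kJ/mol): C 6223, K 5877, B 25026.
Overall IE_4 order: K < C < B.

K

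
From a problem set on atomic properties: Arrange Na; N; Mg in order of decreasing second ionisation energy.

Na > N > Mg

The second ionization energy removes an electron from the +1 ion. For each element: Na⁺ is the bare [Ne] core; N⁺ still has 4 valence electrons; Mg⁺ still has 1 valence electron.
Core electrons are held far more tightly than valence electrons, so Na tops the IE_2 order.
Valence configurations: N⁺ [He]2s²2p², Mg⁺ [Ne]3s¹.
The numbers (kJ/mol): Na 4562, N 2856, Mg 1451.
Hence IE_2: Mg < N < Na.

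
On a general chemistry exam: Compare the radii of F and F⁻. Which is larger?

F⁻

Forming F⁻ adds 1 electron to F. More electron–electron repulsion in the same shell, with unchanged nuclear charge, lets the cloud expand.
An anion is larger than its parent atom: F⁻ > F.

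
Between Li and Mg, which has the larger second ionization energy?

Consider each +1 ion: Li⁺ is the bare [He] core; Mg⁺ still has 1 valence electron.
Core electrons are held far more tightly than valence electrons, so Li tops the IE_2 order.
Tabulated IE_2 (kJ/mol): Li 7298, Mg 1451.
Overall IE_2 order: Mg < Li.

Li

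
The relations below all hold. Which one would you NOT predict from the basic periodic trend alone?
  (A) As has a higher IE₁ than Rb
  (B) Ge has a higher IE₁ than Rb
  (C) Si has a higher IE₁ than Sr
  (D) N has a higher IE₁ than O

The general trend: IE₁ increases across a period and decreases down a group.
(A) As (period 4, group 15) vs Rb (period 5, group 1): the stated order agrees with the simple trend.
(B) Ge (period 4, group 14) vs Rb (period 5, group 1): the stated order agrees with the simple trend.
(C) Si (period 3, group 14) vs Sr (period 5, group 2): the stated order agrees with the simple trend.
(D) N (period 2, group 15) vs O (period 2, group 16): the stated order contradicts the simple trend.
The exception is (D): pairing an electron in O's 2p⁴ costs repulsion energy, so O ionizes more easily than half-filled N (2p³).

(D)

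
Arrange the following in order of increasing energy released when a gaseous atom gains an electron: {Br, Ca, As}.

Ca < As < Br

Ca is in period 4, group 2; As is in period 4, group 15; Br is in period 4, group 17.
Electron affinity generally becomes more exothermic across a period toward the halogens and less exothermic down a group.
All lie in period 4, so electron affinity increases left to right.
So from lowest to highest: Ca < As < Br.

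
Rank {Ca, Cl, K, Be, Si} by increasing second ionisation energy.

Ca < Si < Be < Cl < K

Consider each +1 ion: Ca⁺ still has 1 valence electron; Cl⁺ still has 6 valence electrons; K⁺ is the bare [Ar] core; Be⁺ still has 1 valence electron; Si⁺ still has 3 valence electrons.
Pulling an electron out of a noble-gas core costs far more than removing a remaining valence electron, so K sits at the high end of IE_2.
Valence configurations: Ca⁺ [Ar]4s¹, Cl⁺ [Ne]3s²3p⁴, Be⁺ [He]2s¹, Si⁺ [Ne]3s²3p¹.
Approximate IE_2 values (kJ/mol): Ca 1145, Cl 2298, K 3052, Be 1757, Si 1577.
Hence IE_2: Ca < Si < Be < Cl < K.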